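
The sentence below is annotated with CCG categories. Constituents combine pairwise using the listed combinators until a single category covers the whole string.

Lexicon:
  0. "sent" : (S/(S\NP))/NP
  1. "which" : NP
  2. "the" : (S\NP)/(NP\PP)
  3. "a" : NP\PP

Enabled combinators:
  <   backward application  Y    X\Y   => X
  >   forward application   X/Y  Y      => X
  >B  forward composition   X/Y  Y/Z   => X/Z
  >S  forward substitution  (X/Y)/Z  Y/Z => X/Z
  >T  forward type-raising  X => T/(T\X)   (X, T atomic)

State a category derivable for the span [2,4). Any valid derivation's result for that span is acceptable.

[0,4] S   >
  [0,2] S/(S\NP)   >
    [0,1] "sent" : (S/(S\NP))/NP
    [1,2] "which" : NP
  [2,4] S\NP   >
    [2,3] "the" : (S\NP)/(NP\PP)
    [3,4] "a" : NP\PP

S\NP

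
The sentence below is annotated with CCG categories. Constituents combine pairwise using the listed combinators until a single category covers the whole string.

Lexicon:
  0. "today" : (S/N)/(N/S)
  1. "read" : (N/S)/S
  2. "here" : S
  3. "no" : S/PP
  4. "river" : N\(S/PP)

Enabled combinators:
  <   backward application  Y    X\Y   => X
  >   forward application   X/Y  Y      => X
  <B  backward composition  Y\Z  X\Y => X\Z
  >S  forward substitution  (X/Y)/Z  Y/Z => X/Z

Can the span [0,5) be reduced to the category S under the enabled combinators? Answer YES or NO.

YES

[0,5] S   >
  [0,3] S/N   >
    [0,1] "today" : (S/N)/(N/S)
    [1,3] N/S   >
      [1,2] "read" : (N/S)/S
      [2,3] "here" : S
  [3,5] N   <
    [3,4] "no" : S/PP
    [4,5] "river" : N\(S/PP)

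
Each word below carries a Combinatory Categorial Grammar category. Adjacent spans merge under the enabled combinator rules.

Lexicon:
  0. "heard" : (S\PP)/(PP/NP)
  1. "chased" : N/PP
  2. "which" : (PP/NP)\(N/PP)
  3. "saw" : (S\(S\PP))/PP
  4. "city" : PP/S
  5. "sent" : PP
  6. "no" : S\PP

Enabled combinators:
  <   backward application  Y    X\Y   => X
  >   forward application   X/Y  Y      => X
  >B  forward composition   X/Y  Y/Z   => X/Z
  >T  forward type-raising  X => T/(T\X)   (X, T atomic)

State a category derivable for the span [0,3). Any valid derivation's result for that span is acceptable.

[0,7] S   <
  [0,3] S\PP   >
    [0,1] "heard" : (S\PP)/(PP/NP)
    [1,3] PP/NP   <
      [1,2] "chased" : N/PP
      [2,3] "which" : (PP/NP)\(N/PP)
  [3,7] S\(S\PP)   >
    [3,4] "saw" : (S\(S\PP))/PP
    [4,7] PP   >
      [4,5] "city" : PP/S
      [5,7] S   >
        [5,6] S/(S\PP)   >T
          [5,6] "sent" : PP
        [6,7] "no" : S\PP

S\PP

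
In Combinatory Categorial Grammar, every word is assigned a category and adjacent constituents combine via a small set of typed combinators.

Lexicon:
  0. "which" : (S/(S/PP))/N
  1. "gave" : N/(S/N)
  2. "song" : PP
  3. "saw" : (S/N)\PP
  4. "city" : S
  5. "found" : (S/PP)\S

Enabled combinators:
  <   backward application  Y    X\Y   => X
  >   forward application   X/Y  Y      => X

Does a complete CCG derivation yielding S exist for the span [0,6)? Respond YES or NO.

YES

[0,6] S   >
  [0,4] S/(S/PP)   >
    [0,1] "which" : (S/(S/PP))/N
    [1,4] N   >
      [1,2] "gave" : N/(S/N)
      [2,4] S/N   <
        [2,3] "song" : PP
        [3,4] "saw" : (S/N)\PP
  [4,6] S/PP   <
    [4,5] "city" : S
    [5,6] "found" : (S/PP)\S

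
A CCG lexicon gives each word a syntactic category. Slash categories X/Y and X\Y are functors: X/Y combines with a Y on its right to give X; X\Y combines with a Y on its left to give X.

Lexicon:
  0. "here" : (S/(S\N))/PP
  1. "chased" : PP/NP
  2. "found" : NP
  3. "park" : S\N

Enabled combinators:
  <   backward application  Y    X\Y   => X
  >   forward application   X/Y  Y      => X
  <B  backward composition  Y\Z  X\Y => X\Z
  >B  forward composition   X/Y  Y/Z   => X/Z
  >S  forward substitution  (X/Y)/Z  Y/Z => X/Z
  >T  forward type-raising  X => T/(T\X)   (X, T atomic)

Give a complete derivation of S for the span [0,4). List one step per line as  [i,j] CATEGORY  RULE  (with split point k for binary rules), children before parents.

[0,1] (S/(S\N))/PP  lex  "here"
[1,2] PP/NP  lex  "chased"
[2,3] NP  lex  "found"
[1,3] PP  >  k=2
[0,3] S/(S\N)  >  k=1
[3,4] S\N  lex  "park"
[0,4] S  >  k=3

[0,4] S   >
  [0,3] S/(S\N)   >
    [0,1] "here" : (S/(S\N))/PP
    [1,3] PP   >
      [1,2] "chased" : PP/NP
      [2,3] "found" : NP
  [3,4] "park" : S\N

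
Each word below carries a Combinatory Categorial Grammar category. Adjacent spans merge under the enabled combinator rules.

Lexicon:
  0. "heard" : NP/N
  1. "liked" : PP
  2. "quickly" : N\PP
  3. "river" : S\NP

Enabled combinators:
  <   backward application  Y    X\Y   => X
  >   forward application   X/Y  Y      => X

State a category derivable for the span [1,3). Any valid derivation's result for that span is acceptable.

N

[0,4] S   <
  [0,3] NP   >
    [0,1] "heard" : NP/N
    [1,3] N   <
      [1,2] "liked" : PP
      [2,3] "quickly" : N\PP
  [3,4] "river" : S\NP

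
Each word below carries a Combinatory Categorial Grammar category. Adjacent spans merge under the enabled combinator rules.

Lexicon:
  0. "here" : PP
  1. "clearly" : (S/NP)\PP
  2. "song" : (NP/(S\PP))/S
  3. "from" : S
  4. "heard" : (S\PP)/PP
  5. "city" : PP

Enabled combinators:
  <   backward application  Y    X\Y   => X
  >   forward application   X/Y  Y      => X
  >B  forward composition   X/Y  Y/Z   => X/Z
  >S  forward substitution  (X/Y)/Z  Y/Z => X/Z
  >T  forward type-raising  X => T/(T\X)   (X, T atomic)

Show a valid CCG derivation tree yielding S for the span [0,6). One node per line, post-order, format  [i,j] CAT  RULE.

[0,6] S   >
  [0,2] S/NP   <
    [0,1] "here" : PP
    [1,2] "clearly" : (S/NP)\PP
  [2,6] NP   >
    [2,4] NP/(S\PP)   >
      [2,3] "song" : (NP/(S\PP))/S
      [3,4] "from" : S
    [4,6] S\PP   >
      [4,5] "heard" : (S\PP)/PP
      [5,6] "city" : PP

[0,1] PP  lex  "here"
[1,2] (S/NP)\PP  lex  "clearly"
[0,2] S/NP  <  k=1
[2,3] (NP/(S\PP))/S  lex  "song"
[3,4] S  lex  "from"
[2,4] NP/(S\PP)  >  k=3
[4,5] (S\PP)/PP  lex  "heard"
[5,6] PP  lex  "city"
[4,6] S\PP  >  k=5
[2,6] NP  >  k=4
[0,6] S  >  k=2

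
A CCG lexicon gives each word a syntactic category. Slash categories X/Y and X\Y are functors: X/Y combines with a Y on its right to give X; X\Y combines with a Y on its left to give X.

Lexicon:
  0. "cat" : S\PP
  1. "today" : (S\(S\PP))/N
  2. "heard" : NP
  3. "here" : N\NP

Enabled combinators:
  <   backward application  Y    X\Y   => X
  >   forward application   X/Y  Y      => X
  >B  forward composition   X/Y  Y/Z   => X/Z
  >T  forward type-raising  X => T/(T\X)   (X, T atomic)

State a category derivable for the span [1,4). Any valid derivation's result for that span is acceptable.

[0,4] S   <
  [0,1] "cat" : S\PP
  [1,4] S\(S\PP)   >
    [1,2] "today" : (S\(S\PP))/N
    [2,4] N   <
      [2,3] "heard" : NP
      [3,4] "here" : N\NP

S\(S\PP)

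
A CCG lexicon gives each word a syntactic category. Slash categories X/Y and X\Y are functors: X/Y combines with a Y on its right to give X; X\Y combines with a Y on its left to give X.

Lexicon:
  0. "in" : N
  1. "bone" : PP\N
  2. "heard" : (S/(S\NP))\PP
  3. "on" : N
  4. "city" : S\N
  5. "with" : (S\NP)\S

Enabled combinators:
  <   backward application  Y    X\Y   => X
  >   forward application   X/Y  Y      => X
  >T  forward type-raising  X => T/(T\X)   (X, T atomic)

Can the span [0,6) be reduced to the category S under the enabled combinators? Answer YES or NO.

YES

[0,6] S   >
  [0,3] S/(S\NP)   <
    [0,2] PP   >
      [0,1] PP/(PP\N)   >T
        [0,1] "in" : N
      [1,2] "bone" : PP\N
    [2,3] "heard" : (S/(S\NP))\PP
  [3,6] S\NP   <
    [3,5] S   >
      [3,4] S/(S\N)   >T
        [3,4] "on" : N
      [4,5] "city" : S\N
    [5,6] "with" : (S\NP)\S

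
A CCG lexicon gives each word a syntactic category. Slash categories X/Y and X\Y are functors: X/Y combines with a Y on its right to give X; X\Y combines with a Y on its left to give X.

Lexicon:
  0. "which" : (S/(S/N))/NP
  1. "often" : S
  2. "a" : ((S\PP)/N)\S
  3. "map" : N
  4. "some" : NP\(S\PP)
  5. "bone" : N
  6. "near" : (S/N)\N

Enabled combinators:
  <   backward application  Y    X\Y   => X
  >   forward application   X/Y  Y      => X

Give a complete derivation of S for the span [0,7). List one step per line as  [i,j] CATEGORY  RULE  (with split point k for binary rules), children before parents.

[0,7] S   >
  [0,5] S/(S/N)   >
    [0,1] "which" : (S/(S/N))/NP
    [1,5] NP   <
      [1,4] S\PP   >
        [1,3] (S\PP)/N   <
          [1,2] "often" : S
          [2,3] "a" : ((S\PP)/N)\S
        [3,4] "map" : N
      [4,5] "some" : NP\(S\PP)
  [5,7] S/N   <
    [5,6] "bone" : N
    [6,7] "near" : (S/N)\N

[0,1] (S/(S/N))/NP  lex  "which"
[1,2] S  lex  "often"
[2,3] ((S\PP)/N)\S  lex  "a"
[1,3] (S\PP)/N  <  k=2
[3,4] N  lex  "map"
[1,4] S\PP  >  k=3
[4,5] NP\(S\PP)  lex  "some"
[1,5] NP  <  k=4
[0,5] S/(S/N)  >  k=1
[5,6] N  lex  "bone"
[6,7] (S/N)\N  lex  "near"
[5,7] S/N  <  k=6
[0,7] S  >  k=5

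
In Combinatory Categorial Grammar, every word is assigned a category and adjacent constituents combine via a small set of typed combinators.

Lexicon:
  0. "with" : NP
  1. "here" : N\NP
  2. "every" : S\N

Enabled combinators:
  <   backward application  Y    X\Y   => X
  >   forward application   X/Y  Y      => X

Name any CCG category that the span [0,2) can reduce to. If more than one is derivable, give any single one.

[0,3] S   <
  [0,2] N   <
    [0,1] "with" : NP
    [1,2] "here" : N\NP
  [2,3] "every" : S\N

N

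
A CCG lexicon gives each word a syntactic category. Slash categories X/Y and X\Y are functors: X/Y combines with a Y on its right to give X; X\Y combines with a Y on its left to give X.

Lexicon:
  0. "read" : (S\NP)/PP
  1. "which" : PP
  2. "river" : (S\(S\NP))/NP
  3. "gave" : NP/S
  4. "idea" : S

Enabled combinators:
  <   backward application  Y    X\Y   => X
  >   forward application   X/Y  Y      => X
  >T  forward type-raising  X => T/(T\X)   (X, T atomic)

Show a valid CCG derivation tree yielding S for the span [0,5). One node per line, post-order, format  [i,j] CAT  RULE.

[0,5] S   <
  [0,2] S\NP   >
    [0,1] "read" : (S\NP)/PP
    [1,2] "which" : PP
  [2,5] S\(S\NP)   >
    [2,3] "river" : (S\(S\NP))/NP
    [3,5] NP   >
      [3,4] "gave" : NP/S
      [4,5] "idea" : S

[0,1] (S\NP)/PP  lex  "read"
[1,2] PP  lex  "which"
[0,2] S\NP  >  k=1
[2,3] (S\(S\NP))/NP  lex  "river"
[3,4] NP/S  lex  "gave"
[4,5] S  lex  "idea"
[3,5] NP  >  k=4
[2,5] S\(S\NP)  >  k=3
[0,5] S  <  k=2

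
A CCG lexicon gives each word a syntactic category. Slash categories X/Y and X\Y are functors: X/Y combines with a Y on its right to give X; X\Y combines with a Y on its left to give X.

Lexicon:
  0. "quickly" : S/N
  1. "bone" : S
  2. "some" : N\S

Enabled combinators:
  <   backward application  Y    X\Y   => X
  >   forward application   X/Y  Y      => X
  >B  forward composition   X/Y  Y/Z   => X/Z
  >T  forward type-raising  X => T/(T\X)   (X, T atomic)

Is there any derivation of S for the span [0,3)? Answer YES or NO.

[0,3] S   >
  [0,1] "quickly" : S/N
  [1,3] N   <
    [1,2] "bone" : S
    [2,3] "some" : N\S

YES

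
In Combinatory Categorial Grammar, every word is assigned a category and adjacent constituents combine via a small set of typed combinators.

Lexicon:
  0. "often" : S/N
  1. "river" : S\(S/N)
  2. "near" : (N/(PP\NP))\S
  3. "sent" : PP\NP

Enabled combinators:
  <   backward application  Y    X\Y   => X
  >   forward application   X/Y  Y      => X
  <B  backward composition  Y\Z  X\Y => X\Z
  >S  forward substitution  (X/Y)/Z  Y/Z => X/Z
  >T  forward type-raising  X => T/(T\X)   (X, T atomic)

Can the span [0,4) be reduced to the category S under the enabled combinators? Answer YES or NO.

NO

S/N S\(S/N) (N/(PP\NP))\S PP\NP
CKY chart[0,4] = {N, N/(N\N), NP/(NP\N), PP/(PP\N), S/(S\N)}; S ∉ chart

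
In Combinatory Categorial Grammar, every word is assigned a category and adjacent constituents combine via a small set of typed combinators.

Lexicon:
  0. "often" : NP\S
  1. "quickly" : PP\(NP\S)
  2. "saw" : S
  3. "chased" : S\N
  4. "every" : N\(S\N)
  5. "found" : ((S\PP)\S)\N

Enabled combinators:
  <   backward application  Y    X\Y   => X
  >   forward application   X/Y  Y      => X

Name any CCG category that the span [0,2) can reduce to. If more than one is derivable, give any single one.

PP

[0,6] S   <
  [0,2] PP   <
    [0,1] "often" : NP\S
    [1,2] "quickly" : PP\(NP\S)
  [2,6] S\PP   <
    [2,3] "saw" : S
    [3,6] (S\PP)\S   <
      [3,5] N   <
        [3,4] "chased" : S\N
        [4,5] "every" : N\(S\N)
      [5,6] "found" : ((S\PP)\S)\N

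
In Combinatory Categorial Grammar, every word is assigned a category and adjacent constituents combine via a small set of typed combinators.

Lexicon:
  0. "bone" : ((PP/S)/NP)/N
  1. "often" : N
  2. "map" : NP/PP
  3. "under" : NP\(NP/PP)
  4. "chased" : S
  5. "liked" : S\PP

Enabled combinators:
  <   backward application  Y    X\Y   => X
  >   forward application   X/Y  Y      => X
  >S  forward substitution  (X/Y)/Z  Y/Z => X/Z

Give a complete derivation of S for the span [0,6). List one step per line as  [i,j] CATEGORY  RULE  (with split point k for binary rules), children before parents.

[0,6] S   <
  [0,5] PP   >
    [0,4] PP/S   >
      [0,2] (PP/S)/NP   >
        [0,1] "bone" : ((PP/S)/NP)/N
        [1,2] "often" : N
      [2,4] NP   <
        [2,3] "map" : NP/PP
        [3,4] "under" : NP\(NP/PP)
    [4,5] "chased" : S
  [5,6] "liked" : S\PP

[0,1] ((PP/S)/NP)/N  lex  "bone"
[1,2] N  lex  "often"
[0,2] (PP/S)/NP  >  k=1
[2,3] NP/PP  lex  "map"
[3,4] NP\(NP/PP)  lex  "under"
[2,4] NP  <  k=3
[0,4] PP/S  >  k=2
[4,5] S  lex  "chased"
[0,5] PP  >  k=4
[5,6] S\PP  lex  "liked"
[0,6] S  <  k=5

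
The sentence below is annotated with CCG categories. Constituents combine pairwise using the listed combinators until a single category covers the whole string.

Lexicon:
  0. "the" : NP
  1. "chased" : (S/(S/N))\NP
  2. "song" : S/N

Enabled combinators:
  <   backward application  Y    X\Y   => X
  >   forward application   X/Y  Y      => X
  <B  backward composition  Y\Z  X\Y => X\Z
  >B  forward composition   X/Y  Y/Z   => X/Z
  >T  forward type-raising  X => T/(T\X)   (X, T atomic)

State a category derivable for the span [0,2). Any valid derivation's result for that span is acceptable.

S/(S/N)

[0,3] S   >
  [0,2] S/(S/N)   <
    [0,1] "the" : NP
    [1,2] "chased" : (S/(S/N))\NP
  [2,3] "song" : S/N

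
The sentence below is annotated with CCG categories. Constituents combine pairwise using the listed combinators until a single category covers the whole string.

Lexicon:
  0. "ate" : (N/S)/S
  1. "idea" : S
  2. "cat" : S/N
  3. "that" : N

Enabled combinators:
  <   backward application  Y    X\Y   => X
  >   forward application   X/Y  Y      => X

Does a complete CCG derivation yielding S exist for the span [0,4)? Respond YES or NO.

(N/S)/S S S/N N
CKY chart[0,4] = {N}; S ∉ chart

NO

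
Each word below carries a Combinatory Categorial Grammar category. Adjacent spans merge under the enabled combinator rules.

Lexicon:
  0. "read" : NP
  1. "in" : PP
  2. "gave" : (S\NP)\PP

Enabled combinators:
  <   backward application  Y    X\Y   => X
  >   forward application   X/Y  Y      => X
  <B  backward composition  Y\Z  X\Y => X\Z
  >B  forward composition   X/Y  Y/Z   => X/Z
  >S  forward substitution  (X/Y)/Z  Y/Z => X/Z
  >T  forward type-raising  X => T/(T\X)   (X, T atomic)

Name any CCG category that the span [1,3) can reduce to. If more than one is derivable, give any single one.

[0,3] S   >
  [0,1] S/(S\NP)   >T
    [0,1] "read" : NP
  [1,3] S\NP   <
    [1,2] "in" : PP
    [2,3] "gave" : (S\NP)\PP

S\NP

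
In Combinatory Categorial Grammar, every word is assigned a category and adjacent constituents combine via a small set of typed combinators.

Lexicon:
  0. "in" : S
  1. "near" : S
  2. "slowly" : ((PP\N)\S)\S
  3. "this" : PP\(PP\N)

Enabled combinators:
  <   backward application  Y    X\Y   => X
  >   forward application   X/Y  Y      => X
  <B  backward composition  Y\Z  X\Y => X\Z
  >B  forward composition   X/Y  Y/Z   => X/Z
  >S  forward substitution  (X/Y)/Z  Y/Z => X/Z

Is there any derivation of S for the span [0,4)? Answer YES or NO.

S S ((PP\N)\S)\S PP\(PP\N)
CKY chart[0,4] = {PP}; S ∉ chart

NO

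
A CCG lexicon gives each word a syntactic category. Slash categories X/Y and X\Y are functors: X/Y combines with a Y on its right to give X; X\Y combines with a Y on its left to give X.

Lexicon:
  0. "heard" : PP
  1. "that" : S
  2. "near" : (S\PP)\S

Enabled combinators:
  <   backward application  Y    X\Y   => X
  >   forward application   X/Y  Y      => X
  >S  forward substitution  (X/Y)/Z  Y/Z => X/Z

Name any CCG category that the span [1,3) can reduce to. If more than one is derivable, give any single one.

S\PP

[0,3] S   <
  [0,1] "heard" : PP
  [1,3] S\PP   <
    [1,2] "that" : S
    [2,3] "near" : (S\PP)\S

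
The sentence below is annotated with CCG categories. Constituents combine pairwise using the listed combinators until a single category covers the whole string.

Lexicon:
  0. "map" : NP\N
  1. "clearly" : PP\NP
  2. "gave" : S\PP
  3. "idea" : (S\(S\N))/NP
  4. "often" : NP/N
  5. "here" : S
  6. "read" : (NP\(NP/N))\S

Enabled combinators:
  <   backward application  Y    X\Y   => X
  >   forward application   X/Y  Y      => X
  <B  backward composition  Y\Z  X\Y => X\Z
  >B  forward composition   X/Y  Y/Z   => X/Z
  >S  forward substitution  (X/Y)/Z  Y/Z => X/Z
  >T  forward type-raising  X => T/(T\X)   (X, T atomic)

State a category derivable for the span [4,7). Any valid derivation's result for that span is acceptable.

[0,7] S   <
  [0,3] S\N   <B
    [0,2] PP\N   <B
      [0,1] "map" : NP\N
      [1,2] "clearly" : PP\NP
    [2,3] "gave" : S\PP
  [3,7] S\(S\N)   >
    [3,4] "idea" : (S\(S\N))/NP
    [4,7] NP   <
      [4,5] "often" : NP/N
      [5,7] NP\(NP/N)   <
        [5,6] "here" : S
        [6,7] "read" : (NP\(NP/N))\S

NP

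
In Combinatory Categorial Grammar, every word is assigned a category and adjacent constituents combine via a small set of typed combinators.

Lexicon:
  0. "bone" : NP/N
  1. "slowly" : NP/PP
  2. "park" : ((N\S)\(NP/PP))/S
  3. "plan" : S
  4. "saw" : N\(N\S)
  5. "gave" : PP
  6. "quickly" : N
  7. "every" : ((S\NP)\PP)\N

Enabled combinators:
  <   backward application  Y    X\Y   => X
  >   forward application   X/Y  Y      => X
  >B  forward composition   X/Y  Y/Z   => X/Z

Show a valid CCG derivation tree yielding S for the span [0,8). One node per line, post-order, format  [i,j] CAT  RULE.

[0,8] S   <
  [0,5] NP   >
    [0,1] "bone" : NP/N
    [1,5] N   <
      [1,4] N\S   <
        [1,2] "slowly" : NP/PP
        [2,4] (N\S)\(NP/PP)   >
          [2,3] "park" : ((N\S)\(NP/PP))/S
          [3,4] "plan" : S
      [4,5] "saw" : N\(N\S)
  [5,8] S\NP   <
    [5,6] "gave" : PP
    [6,8] (S\NP)\PP   <
      [6,7] "quickly" : N
      [7,8] "every" : ((S\NP)\PP)\N

[0,1] NP/N  lex  "bone"
[1,2] NP/PP  lex  "slowly"
[2,3] ((N\S)\(NP/PP))/S  lex  "park"
[3,4] S  lex  "plan"
[2,4] (N\S)\(NP/PP)  >  k=3
[1,4] N\S  <  k=2
[4,5] N\(N\S)  lex  "saw"
[1,5] N  <  k=4
[0,5] NP  >  k=1
[5,6] PP  lex  "gave"
[6,7] N  lex  "quickly"
[7,8] ((S\NP)\PP)\N  lex  "every"
[6,8] (S\NP)\PP  <  k=7
[5,8] S\NP  <  k=6
[0,8] S  <  k=5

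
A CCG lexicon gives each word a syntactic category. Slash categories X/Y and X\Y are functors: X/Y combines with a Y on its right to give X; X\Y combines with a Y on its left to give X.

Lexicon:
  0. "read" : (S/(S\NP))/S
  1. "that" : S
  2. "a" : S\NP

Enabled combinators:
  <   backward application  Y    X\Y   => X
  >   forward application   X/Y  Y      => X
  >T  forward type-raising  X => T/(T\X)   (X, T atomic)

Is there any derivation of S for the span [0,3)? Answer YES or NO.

[0,3] S   >
  [0,2] S/(S\NP)   >
    [0,1] "read" : (S/(S\NP))/S
    [1,2] "that" : S
  [2,3] "a" : S\NP

YES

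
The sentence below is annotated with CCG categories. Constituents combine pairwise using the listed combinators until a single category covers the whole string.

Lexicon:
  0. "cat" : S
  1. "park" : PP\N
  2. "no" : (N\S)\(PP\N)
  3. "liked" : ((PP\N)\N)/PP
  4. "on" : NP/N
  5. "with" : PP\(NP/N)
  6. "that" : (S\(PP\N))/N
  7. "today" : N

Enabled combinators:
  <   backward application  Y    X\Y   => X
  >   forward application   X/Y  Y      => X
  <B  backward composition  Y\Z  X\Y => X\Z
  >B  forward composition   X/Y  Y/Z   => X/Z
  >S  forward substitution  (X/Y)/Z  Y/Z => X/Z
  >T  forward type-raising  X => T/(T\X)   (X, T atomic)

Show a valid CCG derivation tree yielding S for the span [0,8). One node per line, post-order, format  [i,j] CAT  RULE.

[0,8] S   <
  [0,6] PP\N   <
    [0,3] N   >
      [0,1] N/(N\S)   >T
        [0,1] "cat" : S
      [1,3] N\S   <
        [1,2] "park" : PP\N
        [2,3] "no" : (N\S)\(PP\N)
    [3,6] (PP\N)\N   >
      [3,4] "liked" : ((PP\N)\N)/PP
      [4,6] PP   <
        [4,5] "on" : NP/N
        [5,6] "with" : PP\(NP/N)
  [6,8] S\(PP\N)   >
    [6,7] "that" : (S\(PP\N))/N
    [7,8] "today" : N

[0,1] S  lex  "cat"
[0,1] N/(N\S)  >T
[1,2] PP\N  lex  "park"
[2,3] (N\S)\(PP\N)  lex  "no"
[1,3] N\S  <  k=2
[0,3] N  >  k=1
[3,4] ((PP\N)\N)/PP  lex  "liked"
[4,5] NP/N  lex  "on"
[5,6] PP\(NP/N)  lex  "with"
[4,6] PP  <  k=5
[3,6] (PP\N)\N  >  k=4
[0,6] PP\N  <  k=3
[6,7] (S\(PP\N))/N  lex  "that"
[7,8] N  lex  "today"
[6,8] S\(PP\N)  >  k=7
[0,8] S  <  k=6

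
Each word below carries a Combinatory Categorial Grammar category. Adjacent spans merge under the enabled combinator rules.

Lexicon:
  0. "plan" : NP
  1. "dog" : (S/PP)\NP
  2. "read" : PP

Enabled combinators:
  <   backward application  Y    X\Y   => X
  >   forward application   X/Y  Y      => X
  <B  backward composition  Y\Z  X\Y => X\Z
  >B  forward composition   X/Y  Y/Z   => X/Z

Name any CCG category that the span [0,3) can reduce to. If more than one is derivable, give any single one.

[0,3] S   >
  [0,2] S/PP   <
    [0,1] "plan" : NP
    [1,2] "dog" : (S/PP)\NP
  [2,3] "read" : PP

S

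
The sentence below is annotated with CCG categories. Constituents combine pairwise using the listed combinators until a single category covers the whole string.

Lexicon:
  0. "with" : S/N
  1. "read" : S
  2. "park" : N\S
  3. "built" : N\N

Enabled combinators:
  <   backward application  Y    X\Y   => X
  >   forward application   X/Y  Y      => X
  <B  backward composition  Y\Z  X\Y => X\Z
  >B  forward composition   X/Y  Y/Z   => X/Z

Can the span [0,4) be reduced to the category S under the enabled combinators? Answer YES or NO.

[0,4] S   >
  [0,1] "with" : S/N
  [1,4] N   <
    [1,2] "read" : S
    [2,4] N\S   <B
      [2,3] "park" : N\S
      [3,4] "built" : N\N

YES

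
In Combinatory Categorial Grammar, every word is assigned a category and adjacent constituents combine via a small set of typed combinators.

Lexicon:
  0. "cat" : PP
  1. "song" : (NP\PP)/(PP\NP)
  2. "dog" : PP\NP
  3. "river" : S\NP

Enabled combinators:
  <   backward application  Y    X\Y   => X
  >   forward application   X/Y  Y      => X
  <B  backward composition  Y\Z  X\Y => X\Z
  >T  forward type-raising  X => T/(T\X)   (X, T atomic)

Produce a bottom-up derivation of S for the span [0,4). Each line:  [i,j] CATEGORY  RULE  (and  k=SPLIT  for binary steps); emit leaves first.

[0,1] PP  lex  "cat"
[0,1] NP/(NP\PP)  >T
[1,2] (NP\PP)/(PP\NP)  lex  "song"
[2,3] PP\NP  lex  "dog"
[1,3] NP\PP  >  k=2
[0,3] NP  >  k=1
[3,4] S\NP  lex  "river"
[0,4] S  <  k=3

[0,4] S   <
  [0,3] NP   >
    [0,1] NP/(NP\PP)   >T
      [0,1] "cat" : PP
    [1,3] NP\PP   >
      [1,2] "song" : (NP\PP)/(PP\NP)
      [2,3] "dog" : PP\NP
  [3,4] "river" : S\NP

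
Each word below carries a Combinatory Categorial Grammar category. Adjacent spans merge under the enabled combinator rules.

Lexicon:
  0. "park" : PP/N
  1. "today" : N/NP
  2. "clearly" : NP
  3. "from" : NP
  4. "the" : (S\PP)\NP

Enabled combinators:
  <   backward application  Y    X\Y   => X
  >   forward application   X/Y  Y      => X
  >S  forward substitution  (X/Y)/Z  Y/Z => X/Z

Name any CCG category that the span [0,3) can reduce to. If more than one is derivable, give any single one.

PP

[0,5] S   <
  [0,3] PP   >
    [0,1] "park" : PP/N
    [1,3] N   >
      [1,2] "today" : N/NP
      [2,3] "clearly" : NP
  [3,5] S\PP   <
    [3,4] "from" : NP
    [4,5] "the" : (S\PP)\NP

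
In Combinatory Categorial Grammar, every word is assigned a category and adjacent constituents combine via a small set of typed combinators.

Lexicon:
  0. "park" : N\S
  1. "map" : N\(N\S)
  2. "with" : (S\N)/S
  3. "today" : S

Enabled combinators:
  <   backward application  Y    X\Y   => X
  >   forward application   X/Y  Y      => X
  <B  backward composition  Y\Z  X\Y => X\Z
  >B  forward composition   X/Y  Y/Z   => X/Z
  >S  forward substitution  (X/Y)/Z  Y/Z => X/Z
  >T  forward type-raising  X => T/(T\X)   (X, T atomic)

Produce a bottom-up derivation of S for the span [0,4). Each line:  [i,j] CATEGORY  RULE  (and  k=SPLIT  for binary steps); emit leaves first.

[0,4] S   <
  [0,2] N   <
    [0,1] "park" : N\S
    [1,2] "map" : N\(N\S)
  [2,4] S\N   >
    [2,3] "with" : (S\N)/S
    [3,4] "today" : S

[0,1] N\S  lex  "park"
[1,2] N\(N\S)  lex  "map"
[0,2] N  <  k=1
[2,3] (S\N)/S  lex  "with"
[3,4] S  lex  "today"
[2,4] S\N  >  k=3
[0,4] S  <  k=2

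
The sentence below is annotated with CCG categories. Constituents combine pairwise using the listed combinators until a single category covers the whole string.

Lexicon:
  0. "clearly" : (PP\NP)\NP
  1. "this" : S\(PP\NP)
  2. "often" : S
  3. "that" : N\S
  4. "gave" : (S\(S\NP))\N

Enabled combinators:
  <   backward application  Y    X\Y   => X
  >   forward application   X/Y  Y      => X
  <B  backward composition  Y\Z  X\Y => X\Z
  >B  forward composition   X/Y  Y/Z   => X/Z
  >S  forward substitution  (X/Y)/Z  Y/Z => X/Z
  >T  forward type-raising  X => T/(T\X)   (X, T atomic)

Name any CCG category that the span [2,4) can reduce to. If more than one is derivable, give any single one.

N

[0,5] S   <
  [0,2] S\NP   <B
    [0,1] "clearly" : (PP\NP)\NP
    [1,2] "this" : S\(PP\NP)
  [2,5] S\(S\NP)   <
    [2,4] N   <
      [2,3] "often" : S
      [3,4] "that" : N\S
    [4,5] "gave" : (S\(S\NP))\N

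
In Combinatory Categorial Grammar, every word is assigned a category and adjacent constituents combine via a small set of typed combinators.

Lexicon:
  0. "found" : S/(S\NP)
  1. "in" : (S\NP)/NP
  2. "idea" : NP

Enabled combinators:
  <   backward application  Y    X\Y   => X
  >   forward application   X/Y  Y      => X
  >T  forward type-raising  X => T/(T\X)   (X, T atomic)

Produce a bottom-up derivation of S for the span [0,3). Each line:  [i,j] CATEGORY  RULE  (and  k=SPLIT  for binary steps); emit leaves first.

[0,3] S   >
  [0,1] "found" : S/(S\NP)
  [1,3] S\NP   >
    [1,2] "in" : (S\NP)/NP
    [2,3] "idea" : NP

[0,1] S/(S\NP)  lex  "found"
[1,2] (S\NP)/NP  lex  "in"
[2,3] NP  lex  "idea"
[1,3] S\NP  >  k=2
[0,3] S  >  k=1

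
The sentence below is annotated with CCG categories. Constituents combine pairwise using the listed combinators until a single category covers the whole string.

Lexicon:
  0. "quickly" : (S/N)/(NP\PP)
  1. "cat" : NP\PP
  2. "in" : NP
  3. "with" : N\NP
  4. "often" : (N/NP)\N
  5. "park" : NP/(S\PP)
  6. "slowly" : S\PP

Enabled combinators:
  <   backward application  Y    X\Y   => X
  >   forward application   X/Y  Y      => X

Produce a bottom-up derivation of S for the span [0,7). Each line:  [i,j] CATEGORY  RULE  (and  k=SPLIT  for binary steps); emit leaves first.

[0,1] (S/N)/(NP\PP)  lex  "quickly"
[1,2] NP\PP  lex  "cat"
[0,2] S/N  >  k=1
[2,3] NP  lex  "in"
[3,4] N\NP  lex  "with"
[2,4] N  <  k=3
[4,5] (N/NP)\N  lex  "often"
[2,5] N/NP  <  k=4
[5,6] NP/(S\PP)  lex  "park"
[6,7] S\PP  lex  "slowly"
[5,7] NP  >  k=6
[2,7] N  >  k=5
[0,7] S  >  k=2

[0,7] S   >
  [0,2] S/N   >
    [0,1] "quickly" : (S/N)/(NP\PP)
    [1,2] "cat" : NP\PP
  [2,7] N   >
    [2,5] N/NP   <
      [2,4] N   <
        [2,3] "in" : NP
        [3,4] "with" : N\NP
      [4,5] "often" : (N/NP)\N
    [5,7] NP   >
      [5,6] "park" : NP/(S\PP)
      [6,7] "slowly" : S\PP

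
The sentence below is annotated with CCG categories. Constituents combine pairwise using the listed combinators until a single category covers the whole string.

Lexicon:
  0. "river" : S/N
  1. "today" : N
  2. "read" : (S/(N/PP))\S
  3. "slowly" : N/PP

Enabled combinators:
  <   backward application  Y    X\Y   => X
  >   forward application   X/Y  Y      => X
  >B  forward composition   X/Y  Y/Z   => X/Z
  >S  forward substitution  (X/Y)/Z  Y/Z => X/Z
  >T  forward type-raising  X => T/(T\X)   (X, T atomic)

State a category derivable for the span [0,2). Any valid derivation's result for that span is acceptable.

[0,4] S   >
  [0,3] S/(N/PP)   <
    [0,2] S   >
      [0,1] "river" : S/N
      [1,2] "today" : N
    [2,3] "read" : (S/(N/PP))\S
  [3,4] "slowly" : N/PP

S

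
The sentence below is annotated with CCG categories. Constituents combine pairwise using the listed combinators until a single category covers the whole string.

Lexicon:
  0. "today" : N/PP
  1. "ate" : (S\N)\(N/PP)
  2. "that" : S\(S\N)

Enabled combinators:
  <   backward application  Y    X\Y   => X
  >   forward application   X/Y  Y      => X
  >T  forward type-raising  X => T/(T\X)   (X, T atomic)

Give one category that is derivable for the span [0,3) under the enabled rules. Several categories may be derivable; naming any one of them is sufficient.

S

[0,3] S   <
  [0,2] S\N   <
    [0,1] "today" : N/PP
    [1,2] "ate" : (S\N)\(N/PP)
  [2,3] "that" : S\(S\N)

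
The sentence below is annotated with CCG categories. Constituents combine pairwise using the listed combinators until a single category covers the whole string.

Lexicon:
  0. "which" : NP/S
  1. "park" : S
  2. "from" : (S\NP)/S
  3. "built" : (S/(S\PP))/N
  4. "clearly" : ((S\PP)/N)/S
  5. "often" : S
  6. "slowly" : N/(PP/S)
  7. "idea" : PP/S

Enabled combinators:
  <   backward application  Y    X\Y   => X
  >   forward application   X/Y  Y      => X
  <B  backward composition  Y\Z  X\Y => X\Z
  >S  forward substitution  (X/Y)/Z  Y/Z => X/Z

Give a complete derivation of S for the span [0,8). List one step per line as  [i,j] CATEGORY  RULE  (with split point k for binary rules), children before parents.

[0,1] NP/S  lex  "which"
[1,2] S  lex  "park"
[0,2] NP  >  k=1
[2,3] (S\NP)/S  lex  "from"
[3,4] (S/(S\PP))/N  lex  "built"
[4,5] ((S\PP)/N)/S  lex  "clearly"
[5,6] S  lex  "often"
[4,6] (S\PP)/N  >  k=5
[3,6] S/N  >S  k=4
[6,7] N/(PP/S)  lex  "slowly"
[7,8] PP/S  lex  "idea"
[6,8] N  >  k=7
[3,8] S  >  k=6
[2,8] S\NP  >  k=3
[0,8] S  <  k=2

[0,8] S   <
  [0,2] NP   >
    [0,1] "which" : NP/S
    [1,2] "park" : S
  [2,8] S\NP   >
    [2,3] "from" : (S\NP)/S
    [3,8] S   >
      [3,6] S/N   >S
        [3,4] "built" : (S/(S\PP))/N
        [4,6] (S\PP)/N   >
          [4,5] "clearly" : ((S\PP)/N)/S
          [5,6] "often" : S
      [6,8] N   >
        [6,7] "slowly" : N/(PP/S)
        [7,8] "idea" : PP/S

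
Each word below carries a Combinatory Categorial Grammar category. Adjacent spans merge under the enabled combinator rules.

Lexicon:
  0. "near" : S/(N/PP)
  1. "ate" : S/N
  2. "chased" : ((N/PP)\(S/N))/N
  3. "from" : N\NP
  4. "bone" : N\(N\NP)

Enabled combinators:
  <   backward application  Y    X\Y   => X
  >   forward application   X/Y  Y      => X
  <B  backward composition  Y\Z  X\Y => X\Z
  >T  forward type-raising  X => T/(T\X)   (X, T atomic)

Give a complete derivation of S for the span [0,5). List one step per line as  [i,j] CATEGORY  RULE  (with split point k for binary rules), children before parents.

[0,1] S/(N/PP)  lex  "near"
[1,2] S/N  lex  "ate"
[2,3] ((N/PP)\(S/N))/N  lex  "chased"
[3,4] N\NP  lex  "from"
[4,5] N\(N\NP)  lex  "bone"
[3,5] N  <  k=4
[2,5] (N/PP)\(S/N)  >  k=3
[1,5] N/PP  <  k=2
[0,5] S  >  k=1

[0,5] S   >
  [0,1] "near" : S/(N/PP)
  [1,5] N/PP   <
    [1,2] "ate" : S/N
    [2,5] (N/PP)\(S/N)   >
      [2,3] "chased" : ((N/PP)\(S/N))/N
      [3,5] N   <
        [3,4] "from" : N\NP
        [4,5] "bone" : N\(N\NP)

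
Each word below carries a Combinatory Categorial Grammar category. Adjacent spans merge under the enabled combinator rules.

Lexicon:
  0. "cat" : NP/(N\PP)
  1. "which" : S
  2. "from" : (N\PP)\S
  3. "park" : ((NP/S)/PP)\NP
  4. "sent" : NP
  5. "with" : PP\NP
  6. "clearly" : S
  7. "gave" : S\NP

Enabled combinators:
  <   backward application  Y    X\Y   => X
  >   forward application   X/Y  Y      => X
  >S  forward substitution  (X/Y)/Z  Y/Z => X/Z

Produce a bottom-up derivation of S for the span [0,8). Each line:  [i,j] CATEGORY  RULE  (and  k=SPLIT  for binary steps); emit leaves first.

[0,1] NP/(N\PP)  lex  "cat"
[1,2] S  lex  "which"
[2,3] (N\PP)\S  lex  "from"
[1,3] N\PP  <  k=2
[0,3] NP  >  k=1
[3,4] ((NP/S)/PP)\NP  lex  "park"
[0,4] (NP/S)/PP  <  k=3
[4,5] NP  lex  "sent"
[5,6] PP\NP  lex  "with"
[4,6] PP  <  k=5
[0,6] NP/S  >  k=4
[6,7] S  lex  "clearly"
[0,7] NP  >  k=6
[7,8] S\NP  lex  "gave"
[0,8] S  <  k=7

[0,8] S   <
  [0,7] NP   >
    [0,6] NP/S   >
      [0,4] (NP/S)/PP   <
        [0,3] NP   >
          [0,1] "cat" : NP/(N\PP)
          [1,3] N\PP   <
            [1,2] "which" : S
            [2,3] "from" : (N\PP)\S
        [3,4] "park" : ((NP/S)/PP)\NP
      [4,6] PP   <
        [4,5] "sent" : NP
        [5,6] "with" : PP\NP
    [6,7] "clearly" : S
  [7,8] "gave" : S\NP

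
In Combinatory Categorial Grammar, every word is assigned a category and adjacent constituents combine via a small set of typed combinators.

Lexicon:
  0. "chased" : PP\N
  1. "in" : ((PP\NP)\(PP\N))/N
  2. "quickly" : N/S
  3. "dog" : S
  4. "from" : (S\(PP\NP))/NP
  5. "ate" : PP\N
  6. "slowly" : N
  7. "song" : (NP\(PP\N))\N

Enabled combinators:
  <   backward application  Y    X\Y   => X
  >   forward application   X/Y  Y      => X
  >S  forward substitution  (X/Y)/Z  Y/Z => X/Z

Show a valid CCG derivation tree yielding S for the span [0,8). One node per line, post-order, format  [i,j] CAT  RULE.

[0,8] S   <
  [0,4] PP\NP   <
    [0,1] "chased" : PP\N
    [1,4] (PP\NP)\(PP\N)   >
      [1,2] "in" : ((PP\NP)\(PP\N))/N
      [2,4] N   >
        [2,3] "quickly" : N/S
        [3,4] "dog" : S
  [4,8] S\(PP\NP)   >
    [4,5] "from" : (S\(PP\NP))/NP
    [5,8] NP   <
      [5,6] "ate" : PP\N
      [6,8] NP\(PP\N)   <
        [6,7] "slowly" : N
        [7,8] "song" : (NP\(PP\N))\N

[0,1] PP\N  lex  "chased"
[1,2] ((PP\NP)\(PP\N))/N  lex  "in"
[2,3] N/S  lex  "quickly"
[3,4] S  lex  "dog"
[2,4] N  >  k=3
[1,4] (PP\NP)\(PP\N)  >  k=2
[0,4] PP\NP  <  k=1
[4,5] (S\(PP\NP))/NP  lex  "from"
[5,6] PP\N  lex  "ate"
[6,7] N  lex  "slowly"
[7,8] (NP\(PP\N))\N  lex  "song"
[6,8] NP\(PP\N)  <  k=7
[5,8] NP  <  k=6
[4,8] S\(PP\NP)  >  k=5
[0,8] S  <  k=4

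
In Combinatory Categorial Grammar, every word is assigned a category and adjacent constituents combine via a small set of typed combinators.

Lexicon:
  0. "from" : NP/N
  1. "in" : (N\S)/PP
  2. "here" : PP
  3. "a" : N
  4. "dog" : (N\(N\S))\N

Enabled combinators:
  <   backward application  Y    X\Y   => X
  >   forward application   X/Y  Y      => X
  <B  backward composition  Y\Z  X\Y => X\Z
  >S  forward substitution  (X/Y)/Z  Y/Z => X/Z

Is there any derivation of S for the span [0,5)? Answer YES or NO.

NO

NP/N (N\S)/PP PP N (N\(N\S))\N
CKY chart[0,5] = {NP}; S ∉ chart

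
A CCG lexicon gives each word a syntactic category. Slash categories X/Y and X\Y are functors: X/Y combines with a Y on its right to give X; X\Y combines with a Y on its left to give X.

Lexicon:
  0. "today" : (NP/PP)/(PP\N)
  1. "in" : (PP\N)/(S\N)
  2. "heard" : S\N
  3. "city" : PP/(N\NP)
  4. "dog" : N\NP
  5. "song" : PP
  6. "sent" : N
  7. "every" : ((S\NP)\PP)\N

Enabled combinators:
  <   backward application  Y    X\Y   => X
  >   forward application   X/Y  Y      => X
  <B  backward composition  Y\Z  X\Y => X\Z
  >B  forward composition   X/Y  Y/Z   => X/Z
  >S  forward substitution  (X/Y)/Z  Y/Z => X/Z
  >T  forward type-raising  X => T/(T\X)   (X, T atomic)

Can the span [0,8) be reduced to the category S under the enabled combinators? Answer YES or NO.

YES

[0,8] S   <
  [0,5] NP   >
    [0,3] NP/PP   >
      [0,1] "today" : (NP/PP)/(PP\N)
      [1,3] PP\N   >
        [1,2] "in" : (PP\N)/(S\N)
        [2,3] "heard" : S\N
    [3,5] PP   >
      [3,4] "city" : PP/(N\NP)
      [4,5] "dog" : N\NP
  [5,8] S\NP   <
    [5,6] "song" : PP
    [6,8] (S\NP)\PP   <
      [6,7] "sent" : N
      [7,8] "every" : ((S\NP)\PP)\N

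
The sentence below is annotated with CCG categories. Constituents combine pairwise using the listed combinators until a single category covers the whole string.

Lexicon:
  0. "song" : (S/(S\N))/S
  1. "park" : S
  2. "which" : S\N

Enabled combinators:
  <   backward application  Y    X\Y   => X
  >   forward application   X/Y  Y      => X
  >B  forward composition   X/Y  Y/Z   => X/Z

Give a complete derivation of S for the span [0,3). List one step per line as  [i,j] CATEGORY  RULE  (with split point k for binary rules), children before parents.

[0,3] S   >
  [0,2] S/(S\N)   >
    [0,1] "song" : (S/(S\N))/S
    [1,2] "park" : S
  [2,3] "which" : S\N

[0,1] (S/(S\N))/S  lex  "song"
[1,2] S  lex  "park"
[0,2] S/(S\N)  >  k=1
[2,3] S\N  lex  "which"
[0,3] S  >  k=2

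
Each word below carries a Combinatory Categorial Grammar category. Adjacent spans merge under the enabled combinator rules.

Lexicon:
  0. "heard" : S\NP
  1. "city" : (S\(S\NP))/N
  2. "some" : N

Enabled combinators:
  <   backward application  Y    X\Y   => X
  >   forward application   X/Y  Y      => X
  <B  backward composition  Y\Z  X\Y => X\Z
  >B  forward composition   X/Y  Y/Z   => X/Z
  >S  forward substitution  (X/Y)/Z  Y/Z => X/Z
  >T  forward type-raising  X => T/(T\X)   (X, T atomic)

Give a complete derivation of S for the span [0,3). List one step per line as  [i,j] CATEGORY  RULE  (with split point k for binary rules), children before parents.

[0,3] S   <
  [0,1] "heard" : S\NP
  [1,3] S\(S\NP)   >
    [1,2] "city" : (S\(S\NP))/N
    [2,3] "some" : N

[0,1] S\NP  lex  "heard"
[1,2] (S\(S\NP))/N  lex  "city"
[2,3] N  lex  "some"
[1,3] S\(S\NP)  >  k=2
[0,3] S  <  k=1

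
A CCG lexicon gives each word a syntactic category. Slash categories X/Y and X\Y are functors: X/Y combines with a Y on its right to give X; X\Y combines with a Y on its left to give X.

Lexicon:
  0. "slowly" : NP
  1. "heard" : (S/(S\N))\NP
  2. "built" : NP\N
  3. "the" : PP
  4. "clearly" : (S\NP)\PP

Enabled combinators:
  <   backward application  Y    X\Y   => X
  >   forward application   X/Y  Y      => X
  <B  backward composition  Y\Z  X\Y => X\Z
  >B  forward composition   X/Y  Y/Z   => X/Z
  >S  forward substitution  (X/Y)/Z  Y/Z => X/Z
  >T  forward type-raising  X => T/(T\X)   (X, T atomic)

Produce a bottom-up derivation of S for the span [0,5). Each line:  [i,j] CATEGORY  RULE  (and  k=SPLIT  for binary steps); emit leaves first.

[0,5] S   >
  [0,2] S/(S\N)   <
    [0,1] "slowly" : NP
    [1,2] "heard" : (S/(S\N))\NP
  [2,5] S\N   <B
    [2,3] "built" : NP\N
    [3,5] S\NP   <
      [3,4] "the" : PP
      [4,5] "clearly" : (S\NP)\PP

[0,1] NP  lex  "slowly"
[1,2] (S/(S\N))\NP  lex  "heard"
[0,2] S/(S\N)  <  k=1
[2,3] NP\N  lex  "built"
[3,4] PP  lex  "the"
[4,5] (S\NP)\PP  lex  "clearly"
[3,5] S\NP  <  k=4
[2,5] S\N  <B  k=3
[0,5] S  >  k=2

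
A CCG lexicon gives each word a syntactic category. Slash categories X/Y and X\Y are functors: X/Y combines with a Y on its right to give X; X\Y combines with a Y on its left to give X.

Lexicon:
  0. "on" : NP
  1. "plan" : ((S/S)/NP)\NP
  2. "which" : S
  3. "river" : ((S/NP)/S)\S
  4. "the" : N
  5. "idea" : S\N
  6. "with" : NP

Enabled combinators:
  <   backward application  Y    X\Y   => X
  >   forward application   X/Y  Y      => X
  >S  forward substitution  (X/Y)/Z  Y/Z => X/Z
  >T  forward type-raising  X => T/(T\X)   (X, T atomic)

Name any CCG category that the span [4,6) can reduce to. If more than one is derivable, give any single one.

S

[0,7] S   >
  [0,6] S/NP   >S
    [0,2] (S/S)/NP   <
      [0,1] "on" : NP
      [1,2] "plan" : ((S/S)/NP)\NP
    [2,6] S/NP   >
      [2,4] (S/NP)/S   <
        [2,3] "which" : S
        [3,4] "river" : ((S/NP)/S)\S
      [4,6] S   >
        [4,5] S/(S\N)   >T
          [4,5] "the" : N
        [5,6] "idea" : S\N
  [6,7] "with" : NP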